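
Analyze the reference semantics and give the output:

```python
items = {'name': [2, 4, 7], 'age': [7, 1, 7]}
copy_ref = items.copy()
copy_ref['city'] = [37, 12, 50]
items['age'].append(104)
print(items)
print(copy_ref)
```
{'name': [2, 4, 7], 'age': [7, 1, 7, 104]}
{'name': [2, 4, 7], 'age': [7, 1, 7, 104], 'city': [37, 12, 50]}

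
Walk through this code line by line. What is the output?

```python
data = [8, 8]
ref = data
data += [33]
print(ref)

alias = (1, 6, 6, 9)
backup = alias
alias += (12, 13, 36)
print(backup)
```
[8, 8, 33]
(1, 6, 6, 9)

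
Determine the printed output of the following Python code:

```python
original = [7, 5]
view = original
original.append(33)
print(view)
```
[7, 5, 33]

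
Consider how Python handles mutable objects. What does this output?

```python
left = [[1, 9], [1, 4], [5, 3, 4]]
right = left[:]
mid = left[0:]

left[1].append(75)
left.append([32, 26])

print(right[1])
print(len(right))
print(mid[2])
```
[1, 4, 75]
3
[5, 3, 4]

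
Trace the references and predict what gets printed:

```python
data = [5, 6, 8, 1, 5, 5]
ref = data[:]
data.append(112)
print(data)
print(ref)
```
[5, 6, 8, 1, 5, 5, 112]
[5, 6, 8, 1, 5, 5]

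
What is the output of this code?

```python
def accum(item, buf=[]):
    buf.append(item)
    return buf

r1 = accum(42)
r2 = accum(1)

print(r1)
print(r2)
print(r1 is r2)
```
[42, 1]
[42, 1]
True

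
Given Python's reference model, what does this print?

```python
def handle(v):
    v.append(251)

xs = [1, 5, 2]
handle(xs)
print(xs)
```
[1, 5, 2, 251]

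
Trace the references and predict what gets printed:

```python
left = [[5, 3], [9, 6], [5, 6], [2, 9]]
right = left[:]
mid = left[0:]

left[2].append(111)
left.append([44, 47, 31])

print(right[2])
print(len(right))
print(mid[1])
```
[5, 6, 111]
4
[9, 6]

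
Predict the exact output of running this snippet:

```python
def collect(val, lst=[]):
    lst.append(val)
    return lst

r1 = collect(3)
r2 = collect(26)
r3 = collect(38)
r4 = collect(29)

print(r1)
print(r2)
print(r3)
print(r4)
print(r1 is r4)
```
[3, 26, 38, 29]
[3, 26, 38, 29]
[3, 26, 38, 29]
[3, 26, 38, 29]
True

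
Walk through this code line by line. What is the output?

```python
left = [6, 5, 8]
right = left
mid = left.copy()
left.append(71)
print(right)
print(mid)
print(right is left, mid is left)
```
[6, 5, 8, 71]
[6, 5, 8]
True False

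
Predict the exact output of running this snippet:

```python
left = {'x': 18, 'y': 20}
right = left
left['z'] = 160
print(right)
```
{'x': 18, 'y': 20, 'z': 160}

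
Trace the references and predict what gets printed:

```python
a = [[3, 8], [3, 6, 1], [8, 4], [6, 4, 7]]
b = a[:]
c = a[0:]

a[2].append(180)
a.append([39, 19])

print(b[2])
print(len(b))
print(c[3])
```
[8, 4, 180]
4
[6, 4, 7]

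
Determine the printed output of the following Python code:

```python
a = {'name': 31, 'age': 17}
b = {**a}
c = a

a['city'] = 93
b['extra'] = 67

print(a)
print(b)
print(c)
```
{'name': 31, 'age': 17, 'city': 93}
{'name': 31, 'age': 17, 'extra': 67}
{'name': 31, 'age': 17, 'city': 93}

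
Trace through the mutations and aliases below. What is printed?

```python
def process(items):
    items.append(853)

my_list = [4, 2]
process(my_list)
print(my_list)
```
[4, 2, 853]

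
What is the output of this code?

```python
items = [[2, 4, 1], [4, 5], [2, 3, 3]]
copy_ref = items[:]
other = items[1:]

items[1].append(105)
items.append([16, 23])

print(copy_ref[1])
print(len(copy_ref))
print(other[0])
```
[4, 5, 105]
3
[4, 5, 105]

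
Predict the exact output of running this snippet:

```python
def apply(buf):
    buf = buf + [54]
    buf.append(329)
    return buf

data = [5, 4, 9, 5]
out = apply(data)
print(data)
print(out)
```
[5, 4, 9, 5]
[5, 4, 9, 5, 54, 329]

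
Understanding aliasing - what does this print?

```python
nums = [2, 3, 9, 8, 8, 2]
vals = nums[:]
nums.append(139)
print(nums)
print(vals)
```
[2, 3, 9, 8, 8, 2, 139]
[2, 3, 9, 8, 8, 2]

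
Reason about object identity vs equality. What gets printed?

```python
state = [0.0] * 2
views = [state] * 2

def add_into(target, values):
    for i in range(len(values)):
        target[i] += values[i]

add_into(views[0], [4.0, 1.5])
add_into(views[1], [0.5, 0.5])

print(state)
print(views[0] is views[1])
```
[4.5, 2.0]
True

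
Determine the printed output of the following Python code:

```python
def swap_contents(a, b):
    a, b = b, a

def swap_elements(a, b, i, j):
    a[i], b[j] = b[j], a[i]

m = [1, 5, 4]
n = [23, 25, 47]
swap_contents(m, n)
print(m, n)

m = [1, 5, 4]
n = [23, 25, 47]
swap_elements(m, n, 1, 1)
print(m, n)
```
[1, 5, 4] [23, 25, 47]
[1, 25, 4] [23, 5, 47]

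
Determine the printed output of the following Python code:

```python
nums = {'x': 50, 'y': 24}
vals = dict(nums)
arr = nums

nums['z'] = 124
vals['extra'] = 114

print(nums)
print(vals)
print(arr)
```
{'x': 50, 'y': 24, 'z': 124}
{'x': 50, 'y': 24, 'extra': 114}
{'x': 50, 'y': 24, 'z': 124}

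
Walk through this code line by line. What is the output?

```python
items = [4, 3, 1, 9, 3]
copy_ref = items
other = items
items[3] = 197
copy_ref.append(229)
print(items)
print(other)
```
[4, 3, 1, 197, 3, 229]
[4, 3, 1, 197, 3, 229]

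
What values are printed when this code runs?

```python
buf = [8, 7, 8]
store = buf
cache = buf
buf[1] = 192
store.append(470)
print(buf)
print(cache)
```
[8, 192, 8, 470]
[8, 192, 8, 470]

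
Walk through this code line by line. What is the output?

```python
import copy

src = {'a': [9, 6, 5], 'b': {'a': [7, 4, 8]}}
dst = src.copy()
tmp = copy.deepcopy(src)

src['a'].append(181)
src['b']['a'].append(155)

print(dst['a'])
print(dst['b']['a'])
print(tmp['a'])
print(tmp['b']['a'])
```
[9, 6, 5, 181]
[7, 4, 8, 155]
[9, 6, 5]
[7, 4, 8]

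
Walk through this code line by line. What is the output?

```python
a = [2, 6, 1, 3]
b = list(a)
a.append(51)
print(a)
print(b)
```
[2, 6, 1, 3, 51]
[2, 6, 1, 3]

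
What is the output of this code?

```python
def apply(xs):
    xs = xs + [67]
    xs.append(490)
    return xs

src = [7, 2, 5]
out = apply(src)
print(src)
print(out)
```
[7, 2, 5]
[7, 2, 5, 67, 490]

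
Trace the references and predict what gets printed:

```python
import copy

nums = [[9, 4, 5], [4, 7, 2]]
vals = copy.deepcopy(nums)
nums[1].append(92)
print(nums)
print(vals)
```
[[9, 4, 5], [4, 7, 2, 92]]
[[9, 4, 5], [4, 7, 2]]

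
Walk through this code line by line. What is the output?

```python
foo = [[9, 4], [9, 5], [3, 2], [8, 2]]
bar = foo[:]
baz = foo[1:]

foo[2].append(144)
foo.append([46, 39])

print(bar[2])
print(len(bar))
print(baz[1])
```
[3, 2, 144]
4
[3, 2, 144]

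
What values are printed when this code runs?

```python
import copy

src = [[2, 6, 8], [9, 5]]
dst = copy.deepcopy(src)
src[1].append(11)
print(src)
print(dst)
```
[[2, 6, 8], [9, 5, 11]]
[[2, 6, 8], [9, 5]]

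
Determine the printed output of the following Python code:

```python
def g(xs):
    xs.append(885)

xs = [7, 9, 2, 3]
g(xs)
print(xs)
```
[7, 9, 2, 3, 885]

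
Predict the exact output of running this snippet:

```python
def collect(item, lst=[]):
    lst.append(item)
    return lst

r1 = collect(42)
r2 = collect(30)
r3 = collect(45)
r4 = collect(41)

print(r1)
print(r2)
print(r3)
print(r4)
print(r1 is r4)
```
[42, 30, 45, 41]
[42, 30, 45, 41]
[42, 30, 45, 41]
[42, 30, 45, 41]
True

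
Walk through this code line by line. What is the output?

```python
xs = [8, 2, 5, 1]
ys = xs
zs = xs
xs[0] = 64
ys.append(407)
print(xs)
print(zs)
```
[64, 2, 5, 1, 407]
[64, 2, 5, 1, 407]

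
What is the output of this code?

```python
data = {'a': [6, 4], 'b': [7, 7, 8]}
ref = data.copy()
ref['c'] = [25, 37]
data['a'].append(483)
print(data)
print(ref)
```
{'a': [6, 4, 483], 'b': [7, 7, 8]}
{'a': [6, 4, 483], 'b': [7, 7, 8], 'c': [25, 37]}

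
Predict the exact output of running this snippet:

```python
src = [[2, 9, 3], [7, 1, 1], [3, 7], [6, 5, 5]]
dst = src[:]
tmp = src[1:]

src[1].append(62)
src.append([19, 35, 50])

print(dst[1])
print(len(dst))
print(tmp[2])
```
[7, 1, 1, 62]
4
[6, 5, 5]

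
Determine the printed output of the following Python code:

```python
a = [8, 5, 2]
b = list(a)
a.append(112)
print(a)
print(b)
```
[8, 5, 2, 112]
[8, 5, 2]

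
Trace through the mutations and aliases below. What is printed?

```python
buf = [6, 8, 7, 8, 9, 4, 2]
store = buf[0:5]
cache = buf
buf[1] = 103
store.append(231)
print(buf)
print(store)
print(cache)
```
[6, 103, 7, 8, 9, 4, 2]
[6, 8, 7, 8, 9, 231]
[6, 103, 7, 8, 9, 4, 2]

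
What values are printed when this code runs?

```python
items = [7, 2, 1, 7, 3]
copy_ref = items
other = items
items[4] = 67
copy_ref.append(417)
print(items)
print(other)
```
[7, 2, 1, 7, 67, 417]
[7, 2, 1, 7, 67, 417]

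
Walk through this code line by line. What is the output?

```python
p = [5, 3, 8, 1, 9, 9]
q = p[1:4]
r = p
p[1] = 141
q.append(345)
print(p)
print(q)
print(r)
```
[5, 141, 8, 1, 9, 9]
[3, 8, 1, 345]
[5, 141, 8, 1, 9, 9]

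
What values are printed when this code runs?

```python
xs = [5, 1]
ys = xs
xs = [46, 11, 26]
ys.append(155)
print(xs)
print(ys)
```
[46, 11, 26]
[5, 1, 155]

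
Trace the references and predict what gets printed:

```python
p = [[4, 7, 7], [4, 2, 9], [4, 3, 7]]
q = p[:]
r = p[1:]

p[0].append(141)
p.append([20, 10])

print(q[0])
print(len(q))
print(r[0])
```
[4, 7, 7, 141]
3
[4, 2, 9]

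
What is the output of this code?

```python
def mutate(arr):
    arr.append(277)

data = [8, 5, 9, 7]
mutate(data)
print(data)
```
[8, 5, 9, 7, 277]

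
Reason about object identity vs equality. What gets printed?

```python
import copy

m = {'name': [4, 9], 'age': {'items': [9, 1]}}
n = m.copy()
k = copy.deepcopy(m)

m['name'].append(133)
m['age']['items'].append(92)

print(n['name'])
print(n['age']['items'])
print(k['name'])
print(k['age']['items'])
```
[4, 9, 133]
[9, 1, 92]
[4, 9]
[9, 1]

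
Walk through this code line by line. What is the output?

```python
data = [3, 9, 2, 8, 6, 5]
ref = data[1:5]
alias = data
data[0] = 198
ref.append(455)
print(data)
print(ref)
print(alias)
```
[198, 9, 2, 8, 6, 5]
[9, 2, 8, 6, 455]
[198, 9, 2, 8, 6, 5]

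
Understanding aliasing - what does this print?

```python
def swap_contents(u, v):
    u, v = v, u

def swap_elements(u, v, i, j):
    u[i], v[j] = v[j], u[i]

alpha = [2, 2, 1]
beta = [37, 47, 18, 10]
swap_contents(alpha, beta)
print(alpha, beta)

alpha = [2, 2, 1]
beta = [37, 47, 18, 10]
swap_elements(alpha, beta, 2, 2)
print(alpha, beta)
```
[2, 2, 1] [37, 47, 18, 10]
[2, 2, 18] [37, 47, 1, 10]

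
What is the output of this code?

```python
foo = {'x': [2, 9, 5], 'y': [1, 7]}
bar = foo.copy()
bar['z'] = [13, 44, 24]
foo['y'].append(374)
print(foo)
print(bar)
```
{'x': [2, 9, 5], 'y': [1, 7, 374]}
{'x': [2, 9, 5], 'y': [1, 7, 374], 'z': [13, 44, 24]}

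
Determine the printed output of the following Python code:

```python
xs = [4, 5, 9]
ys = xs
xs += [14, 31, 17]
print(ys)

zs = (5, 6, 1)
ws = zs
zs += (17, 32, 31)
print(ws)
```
[4, 5, 9, 14, 31, 17]
(5, 6, 1)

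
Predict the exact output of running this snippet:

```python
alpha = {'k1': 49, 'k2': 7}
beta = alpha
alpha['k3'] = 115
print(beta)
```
{'k1': 49, 'k2': 7, 'k3': 115}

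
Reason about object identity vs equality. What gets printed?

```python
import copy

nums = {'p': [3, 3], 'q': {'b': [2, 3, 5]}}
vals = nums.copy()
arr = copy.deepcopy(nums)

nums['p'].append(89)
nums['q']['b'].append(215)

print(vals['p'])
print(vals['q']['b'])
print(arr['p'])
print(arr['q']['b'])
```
[3, 3, 89]
[2, 3, 5, 215]
[3, 3]
[2, 3, 5]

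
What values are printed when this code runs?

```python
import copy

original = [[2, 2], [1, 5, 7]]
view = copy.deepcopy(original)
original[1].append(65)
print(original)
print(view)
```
[[2, 2], [1, 5, 7, 65]]
[[2, 2], [1, 5, 7]]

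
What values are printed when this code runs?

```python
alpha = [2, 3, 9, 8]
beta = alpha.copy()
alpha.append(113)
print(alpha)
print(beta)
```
[2, 3, 9, 8, 113]
[2, 3, 9, 8]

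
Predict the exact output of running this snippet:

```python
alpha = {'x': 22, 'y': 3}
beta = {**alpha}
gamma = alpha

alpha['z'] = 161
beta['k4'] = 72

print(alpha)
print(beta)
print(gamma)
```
{'x': 22, 'y': 3, 'z': 161}
{'x': 22, 'y': 3, 'k4': 72}
{'x': 22, 'y': 3, 'z': 161}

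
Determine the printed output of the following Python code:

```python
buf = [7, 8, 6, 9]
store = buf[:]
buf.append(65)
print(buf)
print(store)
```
[7, 8, 6, 9, 65]
[7, 8, 6, 9]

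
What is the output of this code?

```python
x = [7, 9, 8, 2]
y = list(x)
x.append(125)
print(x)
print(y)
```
[7, 9, 8, 2, 125]
[7, 9, 8, 2]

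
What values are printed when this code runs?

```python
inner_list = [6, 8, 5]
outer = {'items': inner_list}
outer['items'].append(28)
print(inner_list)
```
[6, 8, 5, 28]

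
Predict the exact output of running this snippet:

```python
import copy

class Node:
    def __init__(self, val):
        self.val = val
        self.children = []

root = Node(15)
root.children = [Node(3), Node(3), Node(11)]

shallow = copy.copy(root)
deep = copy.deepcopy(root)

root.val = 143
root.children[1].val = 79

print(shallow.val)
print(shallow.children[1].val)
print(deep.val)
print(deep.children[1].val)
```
15
79
15
3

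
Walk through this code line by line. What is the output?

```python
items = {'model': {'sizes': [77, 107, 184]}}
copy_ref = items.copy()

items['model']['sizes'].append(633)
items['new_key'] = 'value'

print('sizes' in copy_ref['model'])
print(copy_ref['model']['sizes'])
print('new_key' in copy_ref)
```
True
[77, 107, 184, 633]
False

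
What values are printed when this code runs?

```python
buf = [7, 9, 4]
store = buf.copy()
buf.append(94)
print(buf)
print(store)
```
[7, 9, 4, 94]
[7, 9, 4]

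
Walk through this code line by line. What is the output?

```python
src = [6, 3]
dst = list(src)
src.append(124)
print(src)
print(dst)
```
[6, 3, 124]
[6, 3]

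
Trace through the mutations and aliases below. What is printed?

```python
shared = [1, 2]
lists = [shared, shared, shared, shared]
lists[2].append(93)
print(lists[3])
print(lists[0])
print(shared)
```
[1, 2, 93]
[1, 2, 93]
[1, 2, 93]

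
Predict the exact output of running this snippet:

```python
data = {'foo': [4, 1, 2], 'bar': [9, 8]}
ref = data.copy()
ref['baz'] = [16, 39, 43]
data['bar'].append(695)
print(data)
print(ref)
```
{'foo': [4, 1, 2], 'bar': [9, 8, 695]}
{'foo': [4, 1, 2], 'bar': [9, 8, 695], 'baz': [16, 39, 43]}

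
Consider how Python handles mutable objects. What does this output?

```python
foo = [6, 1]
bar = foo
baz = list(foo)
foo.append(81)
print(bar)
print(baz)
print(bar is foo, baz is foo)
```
[6, 1, 81]
[6, 1]
True False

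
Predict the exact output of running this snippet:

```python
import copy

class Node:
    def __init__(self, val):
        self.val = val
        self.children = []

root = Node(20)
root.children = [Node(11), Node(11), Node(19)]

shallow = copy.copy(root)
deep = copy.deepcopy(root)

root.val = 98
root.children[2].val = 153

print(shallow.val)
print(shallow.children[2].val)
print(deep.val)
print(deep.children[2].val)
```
20
153
20
19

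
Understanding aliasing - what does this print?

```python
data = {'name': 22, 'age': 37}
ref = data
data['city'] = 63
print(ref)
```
{'name': 22, 'age': 37, 'city': 63}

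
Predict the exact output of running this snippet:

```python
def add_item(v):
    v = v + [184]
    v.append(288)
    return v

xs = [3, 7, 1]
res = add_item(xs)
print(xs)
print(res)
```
[3, 7, 1]
[3, 7, 1, 184, 288]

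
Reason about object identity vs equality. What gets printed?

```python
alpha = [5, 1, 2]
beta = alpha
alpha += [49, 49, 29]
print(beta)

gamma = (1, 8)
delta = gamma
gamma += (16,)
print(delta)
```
[5, 1, 2, 49, 49, 29]
(1, 8)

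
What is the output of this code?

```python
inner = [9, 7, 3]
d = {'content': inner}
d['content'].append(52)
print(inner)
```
[9, 7, 3, 52]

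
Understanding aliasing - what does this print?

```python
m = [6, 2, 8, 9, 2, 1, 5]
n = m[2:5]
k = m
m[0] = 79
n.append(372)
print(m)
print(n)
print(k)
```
[79, 2, 8, 9, 2, 1, 5]
[8, 9, 2, 372]
[79, 2, 8, 9, 2, 1, 5]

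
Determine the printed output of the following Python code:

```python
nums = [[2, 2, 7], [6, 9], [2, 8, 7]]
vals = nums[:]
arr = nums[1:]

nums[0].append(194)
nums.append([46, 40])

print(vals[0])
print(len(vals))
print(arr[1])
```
[2, 2, 7, 194]
3
[2, 8, 7]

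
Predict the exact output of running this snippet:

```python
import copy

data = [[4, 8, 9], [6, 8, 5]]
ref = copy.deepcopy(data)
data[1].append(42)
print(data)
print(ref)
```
[[4, 8, 9], [6, 8, 5, 42]]
[[4, 8, 9], [6, 8, 5]]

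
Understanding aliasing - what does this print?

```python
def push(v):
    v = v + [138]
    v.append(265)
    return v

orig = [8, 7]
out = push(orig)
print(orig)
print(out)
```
[8, 7]
[8, 7, 138, 265]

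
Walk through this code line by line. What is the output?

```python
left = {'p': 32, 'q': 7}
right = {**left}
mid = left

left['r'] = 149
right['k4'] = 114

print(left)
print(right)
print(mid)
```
{'p': 32, 'q': 7, 'r': 149}
{'p': 32, 'q': 7, 'k4': 114}
{'p': 32, 'q': 7, 'r': 149}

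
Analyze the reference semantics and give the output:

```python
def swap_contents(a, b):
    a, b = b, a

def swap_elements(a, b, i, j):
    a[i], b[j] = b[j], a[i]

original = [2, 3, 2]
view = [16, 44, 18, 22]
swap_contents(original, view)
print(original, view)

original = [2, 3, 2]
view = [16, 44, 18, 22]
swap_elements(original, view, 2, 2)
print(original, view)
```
[2, 3, 2] [16, 44, 18, 22]
[2, 3, 18] [16, 44, 2, 22]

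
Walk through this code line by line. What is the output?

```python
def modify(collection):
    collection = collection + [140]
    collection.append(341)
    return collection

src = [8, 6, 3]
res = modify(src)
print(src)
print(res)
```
[8, 6, 3]
[8, 6, 3, 140, 341]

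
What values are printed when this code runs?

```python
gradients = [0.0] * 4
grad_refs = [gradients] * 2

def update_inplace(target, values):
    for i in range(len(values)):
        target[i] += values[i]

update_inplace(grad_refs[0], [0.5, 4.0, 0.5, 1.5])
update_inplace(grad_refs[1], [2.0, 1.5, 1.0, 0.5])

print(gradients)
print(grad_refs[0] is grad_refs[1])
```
[2.5, 5.5, 1.5, 2.0]
True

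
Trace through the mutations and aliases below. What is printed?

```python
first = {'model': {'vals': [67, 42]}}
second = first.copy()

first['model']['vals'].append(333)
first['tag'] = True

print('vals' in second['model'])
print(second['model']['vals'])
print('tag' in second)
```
True
[67, 42, 333]
False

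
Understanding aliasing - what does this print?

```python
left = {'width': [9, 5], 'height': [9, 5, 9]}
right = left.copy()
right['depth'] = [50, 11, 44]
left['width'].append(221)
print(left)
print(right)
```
{'width': [9, 5, 221], 'height': [9, 5, 9]}
{'width': [9, 5, 221], 'height': [9, 5, 9], 'depth': [50, 11, 44]}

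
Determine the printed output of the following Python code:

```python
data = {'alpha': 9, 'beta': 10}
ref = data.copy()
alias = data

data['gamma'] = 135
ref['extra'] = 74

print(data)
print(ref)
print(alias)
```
{'alpha': 9, 'beta': 10, 'gamma': 135}
{'alpha': 9, 'beta': 10, 'extra': 74}
{'alpha': 9, 'beta': 10, 'gamma': 135}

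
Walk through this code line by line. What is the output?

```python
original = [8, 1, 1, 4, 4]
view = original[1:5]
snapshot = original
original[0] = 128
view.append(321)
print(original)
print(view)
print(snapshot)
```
[128, 1, 1, 4, 4]
[1, 1, 4, 4, 321]
[128, 1, 1, 4, 4]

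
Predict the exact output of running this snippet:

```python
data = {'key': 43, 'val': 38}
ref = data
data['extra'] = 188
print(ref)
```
{'key': 43, 'val': 38, 'extra': 188}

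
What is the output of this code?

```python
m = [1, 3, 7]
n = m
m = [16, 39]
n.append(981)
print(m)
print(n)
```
[16, 39]
[1, 3, 7, 981]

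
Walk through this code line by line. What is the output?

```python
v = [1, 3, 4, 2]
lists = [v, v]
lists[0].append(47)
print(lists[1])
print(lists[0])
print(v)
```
[1, 3, 4, 2, 47]
[1, 3, 4, 2, 47]
[1, 3, 4, 2, 47]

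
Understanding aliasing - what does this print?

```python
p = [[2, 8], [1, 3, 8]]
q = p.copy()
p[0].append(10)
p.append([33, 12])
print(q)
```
[[2, 8, 10], [1, 3, 8]]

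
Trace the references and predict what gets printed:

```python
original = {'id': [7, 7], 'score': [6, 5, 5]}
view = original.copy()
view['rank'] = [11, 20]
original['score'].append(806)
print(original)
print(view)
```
{'id': [7, 7], 'score': [6, 5, 5, 806]}
{'id': [7, 7], 'score': [6, 5, 5, 806], 'rank': [11, 20]}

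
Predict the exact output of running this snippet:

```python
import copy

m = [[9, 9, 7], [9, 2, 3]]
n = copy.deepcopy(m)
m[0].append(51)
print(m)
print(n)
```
[[9, 9, 7, 51], [9, 2, 3]]
[[9, 9, 7], [9, 2, 3]]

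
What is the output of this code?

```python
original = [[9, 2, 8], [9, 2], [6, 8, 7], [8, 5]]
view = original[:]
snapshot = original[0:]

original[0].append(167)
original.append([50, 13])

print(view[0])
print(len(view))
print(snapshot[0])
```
[9, 2, 8, 167]
4
[9, 2, 8, 167]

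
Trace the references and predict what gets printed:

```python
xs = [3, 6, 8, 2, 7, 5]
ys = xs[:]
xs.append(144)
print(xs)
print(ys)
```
[3, 6, 8, 2, 7, 5, 144]
[3, 6, 8, 2, 7, 5]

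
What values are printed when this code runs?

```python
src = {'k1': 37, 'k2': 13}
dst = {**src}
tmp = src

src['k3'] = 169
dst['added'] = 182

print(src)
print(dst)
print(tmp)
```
{'k1': 37, 'k2': 13, 'k3': 169}
{'k1': 37, 'k2': 13, 'added': 182}
{'k1': 37, 'k2': 13, 'k3': 169}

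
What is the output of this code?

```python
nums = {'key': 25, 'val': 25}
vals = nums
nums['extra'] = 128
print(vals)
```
{'key': 25, 'val': 25, 'extra': 128}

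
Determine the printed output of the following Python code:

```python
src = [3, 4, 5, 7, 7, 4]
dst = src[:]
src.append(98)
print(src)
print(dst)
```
[3, 4, 5, 7, 7, 4, 98]
[3, 4, 5, 7, 7, 4]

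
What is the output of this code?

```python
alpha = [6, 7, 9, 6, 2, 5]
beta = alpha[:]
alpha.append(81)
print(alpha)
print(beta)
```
[6, 7, 9, 6, 2, 5, 81]
[6, 7, 9, 6, 2, 5]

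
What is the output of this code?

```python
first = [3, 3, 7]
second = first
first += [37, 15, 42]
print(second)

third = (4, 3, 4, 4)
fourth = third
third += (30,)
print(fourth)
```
[3, 3, 7, 37, 15, 42]
(4, 3, 4, 4)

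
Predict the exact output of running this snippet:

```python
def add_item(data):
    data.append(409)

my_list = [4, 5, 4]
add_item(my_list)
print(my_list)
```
[4, 5, 4, 409]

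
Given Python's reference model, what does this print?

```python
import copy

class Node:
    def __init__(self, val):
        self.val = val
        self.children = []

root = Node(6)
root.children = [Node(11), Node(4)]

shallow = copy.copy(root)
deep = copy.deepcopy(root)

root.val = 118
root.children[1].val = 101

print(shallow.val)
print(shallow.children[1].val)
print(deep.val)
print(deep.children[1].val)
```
6
101
6
4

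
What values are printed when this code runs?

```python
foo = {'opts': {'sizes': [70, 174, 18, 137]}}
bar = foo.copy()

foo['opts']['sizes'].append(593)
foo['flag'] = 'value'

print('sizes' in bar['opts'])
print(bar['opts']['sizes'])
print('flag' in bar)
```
True
[70, 174, 18, 137, 593]
False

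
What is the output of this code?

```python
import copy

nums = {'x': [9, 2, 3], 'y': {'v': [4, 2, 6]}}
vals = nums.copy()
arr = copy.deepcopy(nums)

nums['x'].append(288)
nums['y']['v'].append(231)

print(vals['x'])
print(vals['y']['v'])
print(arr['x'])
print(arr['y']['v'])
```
[9, 2, 3, 288]
[4, 2, 6, 231]
[9, 2, 3]
[4, 2, 6]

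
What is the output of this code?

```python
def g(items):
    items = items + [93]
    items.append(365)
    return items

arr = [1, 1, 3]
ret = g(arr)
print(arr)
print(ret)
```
[1, 1, 3]
[1, 1, 3, 93, 365]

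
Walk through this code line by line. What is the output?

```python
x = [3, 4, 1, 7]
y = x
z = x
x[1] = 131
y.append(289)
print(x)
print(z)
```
[3, 131, 1, 7, 289]
[3, 131, 1, 7, 289]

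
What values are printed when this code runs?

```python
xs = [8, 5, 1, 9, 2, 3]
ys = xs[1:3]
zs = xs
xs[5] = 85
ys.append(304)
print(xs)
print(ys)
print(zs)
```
[8, 5, 1, 9, 2, 85]
[5, 1, 304]
[8, 5, 1, 9, 2, 85]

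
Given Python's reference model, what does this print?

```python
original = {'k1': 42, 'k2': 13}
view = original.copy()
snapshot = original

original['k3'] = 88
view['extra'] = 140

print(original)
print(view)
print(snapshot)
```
{'k1': 42, 'k2': 13, 'k3': 88}
{'k1': 42, 'k2': 13, 'extra': 140}
{'k1': 42, 'k2': 13, 'k3': 88}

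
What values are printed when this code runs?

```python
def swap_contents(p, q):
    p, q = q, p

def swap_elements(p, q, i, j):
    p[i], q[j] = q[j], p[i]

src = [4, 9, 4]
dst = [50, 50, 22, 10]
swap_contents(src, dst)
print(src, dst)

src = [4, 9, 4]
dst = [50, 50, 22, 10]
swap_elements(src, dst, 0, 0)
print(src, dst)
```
[4, 9, 4] [50, 50, 22, 10]
[50, 9, 4] [4, 50, 22, 10]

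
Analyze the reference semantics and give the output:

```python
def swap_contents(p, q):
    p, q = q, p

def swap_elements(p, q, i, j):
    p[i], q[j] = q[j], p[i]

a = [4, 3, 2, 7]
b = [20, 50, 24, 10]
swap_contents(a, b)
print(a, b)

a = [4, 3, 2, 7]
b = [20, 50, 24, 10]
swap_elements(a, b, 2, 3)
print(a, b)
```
[4, 3, 2, 7] [20, 50, 24, 10]
[4, 3, 10, 7] [20, 50, 24, 2]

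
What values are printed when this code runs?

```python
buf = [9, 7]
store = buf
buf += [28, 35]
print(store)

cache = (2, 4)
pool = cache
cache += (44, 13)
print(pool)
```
[9, 7, 28, 35]
(2, 4)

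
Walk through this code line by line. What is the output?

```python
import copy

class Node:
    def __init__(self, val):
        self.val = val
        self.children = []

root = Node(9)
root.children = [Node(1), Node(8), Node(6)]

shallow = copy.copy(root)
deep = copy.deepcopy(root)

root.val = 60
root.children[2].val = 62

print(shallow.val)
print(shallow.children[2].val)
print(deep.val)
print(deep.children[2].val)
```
9
62
9
6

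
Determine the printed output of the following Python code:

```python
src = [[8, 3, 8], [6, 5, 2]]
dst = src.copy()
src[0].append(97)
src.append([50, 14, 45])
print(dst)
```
[[8, 3, 8, 97], [6, 5, 2]]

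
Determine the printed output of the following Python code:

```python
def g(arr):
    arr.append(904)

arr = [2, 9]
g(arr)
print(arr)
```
[2, 9, 904]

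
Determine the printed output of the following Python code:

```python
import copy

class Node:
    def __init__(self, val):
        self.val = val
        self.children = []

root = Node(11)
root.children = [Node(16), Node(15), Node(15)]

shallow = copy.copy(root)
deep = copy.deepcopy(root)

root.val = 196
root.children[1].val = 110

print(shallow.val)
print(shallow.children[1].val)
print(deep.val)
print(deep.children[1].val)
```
11
110
11
15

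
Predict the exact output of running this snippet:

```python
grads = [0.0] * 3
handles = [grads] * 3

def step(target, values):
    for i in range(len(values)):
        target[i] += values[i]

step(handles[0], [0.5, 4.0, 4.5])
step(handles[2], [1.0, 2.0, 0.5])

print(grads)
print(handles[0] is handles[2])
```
[1.5, 6.0, 5.0]
True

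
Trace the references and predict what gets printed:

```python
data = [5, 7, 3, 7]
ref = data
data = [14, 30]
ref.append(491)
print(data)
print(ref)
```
[14, 30]
[5, 7, 3, 7, 491]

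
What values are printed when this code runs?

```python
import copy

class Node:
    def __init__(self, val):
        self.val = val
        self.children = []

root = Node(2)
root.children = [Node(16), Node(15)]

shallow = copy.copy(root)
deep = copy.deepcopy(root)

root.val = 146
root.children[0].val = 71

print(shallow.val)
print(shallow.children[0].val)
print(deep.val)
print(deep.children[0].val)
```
2
71
2
16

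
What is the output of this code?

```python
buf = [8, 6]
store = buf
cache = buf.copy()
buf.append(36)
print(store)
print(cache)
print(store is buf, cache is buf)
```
[8, 6, 36]
[8, 6]
True False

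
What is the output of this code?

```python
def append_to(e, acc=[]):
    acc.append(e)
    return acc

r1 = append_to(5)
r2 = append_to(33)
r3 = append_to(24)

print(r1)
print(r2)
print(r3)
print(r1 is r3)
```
[5, 33, 24]
[5, 33, 24]
[5, 33, 24]
True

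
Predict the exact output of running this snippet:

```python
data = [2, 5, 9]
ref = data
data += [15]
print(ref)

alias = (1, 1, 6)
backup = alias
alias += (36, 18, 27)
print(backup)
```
[2, 5, 9, 15]
(1, 1, 6)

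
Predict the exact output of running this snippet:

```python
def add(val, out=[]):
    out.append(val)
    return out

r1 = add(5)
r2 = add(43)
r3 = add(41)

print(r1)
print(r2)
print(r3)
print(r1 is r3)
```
[5, 43, 41]
[5, 43, 41]
[5, 43, 41]
True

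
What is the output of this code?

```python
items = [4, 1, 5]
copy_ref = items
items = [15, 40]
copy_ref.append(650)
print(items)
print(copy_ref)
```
[15, 40]
[4, 1, 5, 650]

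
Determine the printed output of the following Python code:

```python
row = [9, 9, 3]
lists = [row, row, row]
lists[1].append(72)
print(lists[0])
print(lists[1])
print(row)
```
[9, 9, 3, 72]
[9, 9, 3, 72]
[9, 9, 3, 72]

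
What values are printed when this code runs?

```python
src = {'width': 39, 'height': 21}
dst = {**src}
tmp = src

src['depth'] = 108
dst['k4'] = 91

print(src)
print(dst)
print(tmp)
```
{'width': 39, 'height': 21, 'depth': 108}
{'width': 39, 'height': 21, 'k4': 91}
{'width': 39, 'height': 21, 'depth': 108}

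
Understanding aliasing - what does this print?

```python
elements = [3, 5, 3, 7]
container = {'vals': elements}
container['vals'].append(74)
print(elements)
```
[3, 5, 3, 7, 74]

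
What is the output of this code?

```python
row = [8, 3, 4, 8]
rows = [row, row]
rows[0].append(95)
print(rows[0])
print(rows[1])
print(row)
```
[8, 3, 4, 8, 95]
[8, 3, 4, 8, 95]
[8, 3, 4, 8, 95]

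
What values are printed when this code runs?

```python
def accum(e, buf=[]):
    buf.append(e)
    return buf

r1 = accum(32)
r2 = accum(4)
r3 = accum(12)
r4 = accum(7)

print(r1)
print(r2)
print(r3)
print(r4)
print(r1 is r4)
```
[32, 4, 12, 7]
[32, 4, 12, 7]
[32, 4, 12, 7]
[32, 4, 12, 7]
True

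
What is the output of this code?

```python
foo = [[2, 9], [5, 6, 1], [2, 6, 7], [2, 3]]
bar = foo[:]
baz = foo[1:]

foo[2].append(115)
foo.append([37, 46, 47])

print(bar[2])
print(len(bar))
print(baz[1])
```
[2, 6, 7, 115]
4
[2, 6, 7, 115]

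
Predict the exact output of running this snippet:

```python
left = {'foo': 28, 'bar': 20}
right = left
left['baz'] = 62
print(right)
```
{'foo': 28, 'bar': 20, 'baz': 62}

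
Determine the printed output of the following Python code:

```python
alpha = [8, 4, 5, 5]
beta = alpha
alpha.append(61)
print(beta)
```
[8, 4, 5, 5, 61]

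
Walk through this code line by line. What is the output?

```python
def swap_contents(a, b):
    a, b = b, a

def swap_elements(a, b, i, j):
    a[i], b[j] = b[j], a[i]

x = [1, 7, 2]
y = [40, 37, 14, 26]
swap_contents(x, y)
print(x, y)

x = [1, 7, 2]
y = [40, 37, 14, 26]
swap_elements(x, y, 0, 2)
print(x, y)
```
[1, 7, 2] [40, 37, 14, 26]
[14, 7, 2] [40, 37, 1, 26]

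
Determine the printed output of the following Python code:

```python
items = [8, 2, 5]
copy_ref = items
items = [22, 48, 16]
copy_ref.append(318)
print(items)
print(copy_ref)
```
[22, 48, 16]
[8, 2, 5, 318]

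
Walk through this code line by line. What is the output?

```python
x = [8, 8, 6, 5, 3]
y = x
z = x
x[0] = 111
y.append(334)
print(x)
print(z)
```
[111, 8, 6, 5, 3, 334]
[111, 8, 6, 5, 3, 334]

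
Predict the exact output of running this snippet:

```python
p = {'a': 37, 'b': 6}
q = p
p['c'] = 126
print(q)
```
{'a': 37, 'b': 6, 'c': 126}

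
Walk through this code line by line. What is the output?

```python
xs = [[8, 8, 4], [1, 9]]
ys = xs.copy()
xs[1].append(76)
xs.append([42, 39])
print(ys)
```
[[8, 8, 4], [1, 9, 76]]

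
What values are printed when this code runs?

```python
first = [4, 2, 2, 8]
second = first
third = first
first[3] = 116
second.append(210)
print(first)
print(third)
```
[4, 2, 2, 116, 210]
[4, 2, 2, 116, 210]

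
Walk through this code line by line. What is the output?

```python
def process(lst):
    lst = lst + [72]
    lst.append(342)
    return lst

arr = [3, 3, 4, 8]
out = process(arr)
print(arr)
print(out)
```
[3, 3, 4, 8]
[3, 3, 4, 8, 72, 342]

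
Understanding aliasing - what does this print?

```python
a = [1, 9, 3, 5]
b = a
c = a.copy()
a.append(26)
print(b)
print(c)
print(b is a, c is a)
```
[1, 9, 3, 5, 26]
[1, 9, 3, 5]
True False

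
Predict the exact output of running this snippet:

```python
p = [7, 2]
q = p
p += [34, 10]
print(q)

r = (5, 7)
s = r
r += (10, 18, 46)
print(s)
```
[7, 2, 34, 10]
(5, 7)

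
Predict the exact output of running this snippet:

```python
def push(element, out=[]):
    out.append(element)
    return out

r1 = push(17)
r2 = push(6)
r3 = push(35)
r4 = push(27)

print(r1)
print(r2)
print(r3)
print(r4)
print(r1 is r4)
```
[17, 6, 35, 27]
[17, 6, 35, 27]
[17, 6, 35, 27]
[17, 6, 35, 27]
True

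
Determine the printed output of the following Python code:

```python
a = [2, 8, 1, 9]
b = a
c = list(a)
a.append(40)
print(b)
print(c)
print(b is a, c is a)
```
[2, 8, 1, 9, 40]
[2, 8, 1, 9]
True False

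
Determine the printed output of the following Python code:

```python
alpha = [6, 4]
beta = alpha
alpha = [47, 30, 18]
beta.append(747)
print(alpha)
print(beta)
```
[47, 30, 18]
[6, 4, 747]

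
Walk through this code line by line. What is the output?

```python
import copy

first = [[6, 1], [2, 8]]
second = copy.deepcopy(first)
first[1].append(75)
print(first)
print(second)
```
[[6, 1], [2, 8, 75]]
[[6, 1], [2, 8]]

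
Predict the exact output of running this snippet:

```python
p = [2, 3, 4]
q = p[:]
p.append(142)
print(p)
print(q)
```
[2, 3, 4, 142]
[2, 3, 4]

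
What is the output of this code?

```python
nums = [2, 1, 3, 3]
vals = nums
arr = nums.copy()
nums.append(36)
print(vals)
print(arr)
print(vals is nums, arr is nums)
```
[2, 1, 3, 3, 36]
[2, 1, 3, 3]
True False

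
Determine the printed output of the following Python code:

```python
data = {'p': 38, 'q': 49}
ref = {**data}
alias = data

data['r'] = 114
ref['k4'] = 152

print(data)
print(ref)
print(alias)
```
{'p': 38, 'q': 49, 'r': 114}
{'p': 38, 'q': 49, 'k4': 152}
{'p': 38, 'q': 49, 'r': 114}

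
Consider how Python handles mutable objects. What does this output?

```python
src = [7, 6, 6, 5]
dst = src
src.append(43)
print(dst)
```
[7, 6, 6, 5, 43]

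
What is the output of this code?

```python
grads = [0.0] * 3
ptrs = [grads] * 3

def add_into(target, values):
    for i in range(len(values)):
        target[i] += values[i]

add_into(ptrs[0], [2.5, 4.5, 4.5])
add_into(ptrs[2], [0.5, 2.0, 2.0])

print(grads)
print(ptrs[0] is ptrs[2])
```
[3.0, 6.5, 6.5]
True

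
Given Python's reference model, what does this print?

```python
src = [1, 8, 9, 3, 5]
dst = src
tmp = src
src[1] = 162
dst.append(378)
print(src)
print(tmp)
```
[1, 162, 9, 3, 5, 378]
[1, 162, 9, 3, 5, 378]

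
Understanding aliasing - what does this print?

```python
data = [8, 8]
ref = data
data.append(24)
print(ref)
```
[8, 8, 24]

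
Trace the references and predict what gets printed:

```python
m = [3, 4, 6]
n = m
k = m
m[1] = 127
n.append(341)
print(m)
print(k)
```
[3, 127, 6, 341]
[3, 127, 6, 341]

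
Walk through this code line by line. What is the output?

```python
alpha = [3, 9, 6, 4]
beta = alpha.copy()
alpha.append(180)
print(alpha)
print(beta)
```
[3, 9, 6, 4, 180]
[3, 9, 6, 4]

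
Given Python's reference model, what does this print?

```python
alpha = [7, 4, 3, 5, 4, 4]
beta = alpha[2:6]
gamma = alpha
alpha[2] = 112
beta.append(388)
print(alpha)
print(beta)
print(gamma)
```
[7, 4, 112, 5, 4, 4]
[3, 5, 4, 4, 388]
[7, 4, 112, 5, 4, 4]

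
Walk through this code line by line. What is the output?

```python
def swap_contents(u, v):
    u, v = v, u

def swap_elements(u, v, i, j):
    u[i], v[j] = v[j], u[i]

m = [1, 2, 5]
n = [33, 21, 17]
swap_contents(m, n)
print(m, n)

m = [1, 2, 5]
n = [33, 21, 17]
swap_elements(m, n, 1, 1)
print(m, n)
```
[1, 2, 5] [33, 21, 17]
[1, 21, 5] [33, 2, 17]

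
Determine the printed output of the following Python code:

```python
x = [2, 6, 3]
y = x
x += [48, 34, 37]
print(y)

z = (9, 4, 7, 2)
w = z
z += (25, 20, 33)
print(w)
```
[2, 6, 3, 48, 34, 37]
(9, 4, 7, 2)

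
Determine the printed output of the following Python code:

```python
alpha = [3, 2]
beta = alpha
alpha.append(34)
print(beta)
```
[3, 2, 34]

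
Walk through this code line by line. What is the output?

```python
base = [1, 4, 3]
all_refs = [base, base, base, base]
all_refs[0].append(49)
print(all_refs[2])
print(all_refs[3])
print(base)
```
[1, 4, 3, 49]
[1, 4, 3, 49]
[1, 4, 3, 49]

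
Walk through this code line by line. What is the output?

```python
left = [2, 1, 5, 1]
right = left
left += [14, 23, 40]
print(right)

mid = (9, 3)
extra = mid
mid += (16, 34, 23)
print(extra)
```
[2, 1, 5, 1, 14, 23, 40]
(9, 3)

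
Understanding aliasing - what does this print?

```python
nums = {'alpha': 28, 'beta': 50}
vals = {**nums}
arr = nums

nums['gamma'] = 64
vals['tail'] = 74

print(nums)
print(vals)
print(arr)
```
{'alpha': 28, 'beta': 50, 'gamma': 64}
{'alpha': 28, 'beta': 50, 'tail': 74}
{'alpha': 28, 'beta': 50, 'gamma': 64}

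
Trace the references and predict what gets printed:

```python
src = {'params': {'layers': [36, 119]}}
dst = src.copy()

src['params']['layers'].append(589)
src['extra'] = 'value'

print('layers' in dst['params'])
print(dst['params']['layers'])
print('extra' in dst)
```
True
[36, 119, 589]
False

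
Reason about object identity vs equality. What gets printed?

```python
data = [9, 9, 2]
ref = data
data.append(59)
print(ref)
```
[9, 9, 2, 59]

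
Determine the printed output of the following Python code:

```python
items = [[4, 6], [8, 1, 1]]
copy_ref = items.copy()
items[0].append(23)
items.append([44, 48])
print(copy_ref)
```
[[4, 6, 23], [8, 1, 1]]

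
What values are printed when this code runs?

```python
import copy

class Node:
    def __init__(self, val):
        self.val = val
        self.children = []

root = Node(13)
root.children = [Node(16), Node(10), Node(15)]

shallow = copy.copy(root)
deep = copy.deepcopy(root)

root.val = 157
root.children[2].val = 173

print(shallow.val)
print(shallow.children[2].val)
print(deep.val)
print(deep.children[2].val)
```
13
173
13
15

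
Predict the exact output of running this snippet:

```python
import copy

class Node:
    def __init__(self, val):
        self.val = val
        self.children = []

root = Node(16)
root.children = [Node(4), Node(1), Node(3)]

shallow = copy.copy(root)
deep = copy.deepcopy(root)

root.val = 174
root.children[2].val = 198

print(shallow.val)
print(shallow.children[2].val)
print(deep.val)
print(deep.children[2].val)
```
16
198
16
3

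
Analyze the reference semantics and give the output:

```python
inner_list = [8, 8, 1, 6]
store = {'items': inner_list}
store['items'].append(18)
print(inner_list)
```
[8, 8, 1, 6, 18]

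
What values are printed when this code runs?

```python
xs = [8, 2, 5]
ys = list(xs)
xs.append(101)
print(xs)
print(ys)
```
[8, 2, 5, 101]
[8, 2, 5]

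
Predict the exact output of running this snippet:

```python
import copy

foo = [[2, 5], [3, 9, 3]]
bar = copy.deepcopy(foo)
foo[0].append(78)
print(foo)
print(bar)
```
[[2, 5, 78], [3, 9, 3]]
[[2, 5], [3, 9, 3]]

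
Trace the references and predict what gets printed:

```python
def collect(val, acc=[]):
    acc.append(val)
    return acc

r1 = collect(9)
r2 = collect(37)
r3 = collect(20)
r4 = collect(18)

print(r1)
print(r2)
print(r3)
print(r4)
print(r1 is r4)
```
[9, 37, 20, 18]
[9, 37, 20, 18]
[9, 37, 20, 18]
[9, 37, 20, 18]
True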